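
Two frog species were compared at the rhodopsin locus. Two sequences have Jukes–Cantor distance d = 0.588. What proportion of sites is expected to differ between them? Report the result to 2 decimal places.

p = (3/4)(1 − e^(−4d/3)) = 0.75 × (1 − e^(-0.784)) = 0.75 × (1 − 0.456576) = 0.407568.

0.41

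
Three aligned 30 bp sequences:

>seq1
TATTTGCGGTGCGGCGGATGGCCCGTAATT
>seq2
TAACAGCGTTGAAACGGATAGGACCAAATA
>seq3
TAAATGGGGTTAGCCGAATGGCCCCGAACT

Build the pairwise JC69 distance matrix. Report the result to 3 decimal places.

d(seq1,seq2) = 0.647, d(seq1,seq3) = 0.441, d(seq2,seq3) = 0.730

seq1–seq2: 13/30 sites differ → p ≈ 0.433333, d = −0.75 ln(1 − 0.577777) = 0.646666 ≈ 0.647.
seq1–seq3: 10/30 sites differ → p ≈ 0.333333, d = −0.75 ln(1 − 0.444444) = 0.440839 ≈ 0.441.
seq2–seq3: 14/30 sites differ → p ≈ 0.466667, d = −0.75 ln(1 − 0.622223) = 0.730088 ≈ 0.730.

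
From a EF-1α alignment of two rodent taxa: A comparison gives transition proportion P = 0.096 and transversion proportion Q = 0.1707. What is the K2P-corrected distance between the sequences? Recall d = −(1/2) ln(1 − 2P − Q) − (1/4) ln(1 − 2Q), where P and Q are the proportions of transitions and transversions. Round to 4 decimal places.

0.3297

Under the Kimura two-parameter model, d = −½ ln(1 − 2P − Q) − ¼ ln(1 − 2Q).
1 − 2P − Q = 0.6373, giving −½ ln(0.6373) = 0.225257.
1 − 2Q = 0.6586, giving −¼ ln(0.6586) = 0.104410.
d = 0.225257 + 0.104410 = 0.329667.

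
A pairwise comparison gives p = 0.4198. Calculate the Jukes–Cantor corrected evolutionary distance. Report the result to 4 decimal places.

0.6153

d = −(3/4) ln(1 − 4p/3) = −0.75 ln(1 − 0.559733) = −0.75 ln(0.440267)
  = −0.75 × (-0.820374) = 0.615281 substitutions/site.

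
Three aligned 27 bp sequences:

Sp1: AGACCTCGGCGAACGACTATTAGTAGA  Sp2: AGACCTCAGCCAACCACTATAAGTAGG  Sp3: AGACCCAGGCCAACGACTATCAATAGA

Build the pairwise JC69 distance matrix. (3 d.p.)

Sp1–Sp2: 5/27 sites differ → p ≈ 0.185185, d = −0.75 ln(1 − 0.246913) = 0.212681 ≈ 0.213.
Sp1–Sp3: 5/27 sites differ → p ≈ 0.185185, d = −0.75 ln(1 − 0.246913) = 0.212681 ≈ 0.213.
Sp2–Sp3: 7/27 sites differ → p ≈ 0.259259, d = −0.75 ln(1 − 0.345679) = 0.318118 ≈ 0.318.

d(Sp1,Sp2) = 0.213, d(Sp1,Sp3) = 0.213, d(Sp2,Sp3) = 0.318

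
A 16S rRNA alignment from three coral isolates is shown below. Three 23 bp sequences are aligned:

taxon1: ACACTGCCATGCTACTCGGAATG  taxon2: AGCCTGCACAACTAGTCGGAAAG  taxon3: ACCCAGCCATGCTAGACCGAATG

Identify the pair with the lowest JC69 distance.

taxon1 and taxon3

taxon1–taxon2: 8/23 differ, p = 0.348, d = 0.467.
taxon1–taxon3: 5/23 differ, p = 0.217, d = 0.257.
taxon2–taxon3: 9/23 differ, p = 0.391, d = 0.553.
The smallest distance is between taxon1 and taxon3.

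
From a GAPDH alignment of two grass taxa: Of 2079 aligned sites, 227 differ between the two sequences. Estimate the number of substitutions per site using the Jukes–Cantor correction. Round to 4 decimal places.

0.1180

p = 227/2079 ≈ 0.109187.
d = −(3/4) ln(1 − 4p/3) = −0.75 ln(1 − 0.145583) = −0.75 ln(0.854417)
  = −0.75 × (-0.157336) = 0.118002 substitutions/site.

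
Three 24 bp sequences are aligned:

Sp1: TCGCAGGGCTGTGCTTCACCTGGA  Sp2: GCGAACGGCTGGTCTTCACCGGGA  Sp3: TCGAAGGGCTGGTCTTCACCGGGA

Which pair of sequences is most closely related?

Sp1–Sp2: 6/24 differ, p = 0.250, d = 0.304.
Sp1–Sp3: 4/24 differ, p = 0.167, d = 0.188.
Sp2–Sp3: 2/24 differ, p = 0.083, d = 0.088.
The smallest distance is between Sp2 and Sp3.

Sp2 and Sp3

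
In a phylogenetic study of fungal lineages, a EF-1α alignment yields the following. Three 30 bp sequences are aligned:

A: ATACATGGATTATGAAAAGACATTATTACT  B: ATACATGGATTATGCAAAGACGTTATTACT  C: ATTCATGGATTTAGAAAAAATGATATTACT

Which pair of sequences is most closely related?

A and B

A–B: 2/30 differ, p = 0.067, d = 0.070.
A–C: 7/30 differ, p = 0.233, d = 0.280.
B–C: 7/30 differ, p = 0.233, d = 0.280.
The smallest distance is between A and B.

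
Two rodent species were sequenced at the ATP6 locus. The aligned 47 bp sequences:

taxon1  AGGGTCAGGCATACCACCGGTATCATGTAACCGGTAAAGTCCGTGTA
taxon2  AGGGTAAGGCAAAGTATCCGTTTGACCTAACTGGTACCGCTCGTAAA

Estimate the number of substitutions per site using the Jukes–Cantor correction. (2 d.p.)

0.49

The sequences differ at 17 of 47 sites, so p = 17/47 ≈ 0.361702.
d = −(3/4) ln(1 − 4p/3) = −0.75 ln(1 − 0.482269) = −0.75 ln(0.517731)
  = −0.75 × (-0.658299) = 0.493724 substitutions/site.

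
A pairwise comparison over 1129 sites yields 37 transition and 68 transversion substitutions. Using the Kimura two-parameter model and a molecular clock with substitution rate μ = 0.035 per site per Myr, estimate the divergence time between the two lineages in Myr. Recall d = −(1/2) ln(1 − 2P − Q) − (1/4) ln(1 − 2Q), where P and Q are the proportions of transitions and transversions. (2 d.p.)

P = 37/1129 ≈ 0.032772 and Q = 68/1129 ≈ 0.06023.
Under the Kimura two-parameter model, d = −½ ln(1 − 2P − Q) − ¼ ln(1 − 2Q).
1 − 2P − Q = 0.874226, giving −½ ln(0.874226) = 0.067208.
1 − 2Q = 0.87954, giving −¼ ln(0.87954) = 0.032089.
d = 0.067208 + 0.032089 = 0.099297.
Under a molecular clock d = 2μt, so t = d/(2μ) = 0.099297 / (2 × 0.035) = 1.42 Myr.

1.42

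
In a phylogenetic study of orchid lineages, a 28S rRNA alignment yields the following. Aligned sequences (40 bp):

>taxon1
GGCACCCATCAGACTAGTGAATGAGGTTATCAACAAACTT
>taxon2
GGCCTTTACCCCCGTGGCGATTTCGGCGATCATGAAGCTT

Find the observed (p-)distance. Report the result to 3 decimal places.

The sequences differ at 19 of 40 positions.
p = 19/40 = 0.475.

0.475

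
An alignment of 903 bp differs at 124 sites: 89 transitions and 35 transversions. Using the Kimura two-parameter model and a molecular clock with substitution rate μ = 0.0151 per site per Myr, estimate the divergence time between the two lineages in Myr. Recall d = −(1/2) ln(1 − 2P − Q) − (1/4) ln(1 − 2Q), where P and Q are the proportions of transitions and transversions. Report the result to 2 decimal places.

5.12

P = 89/903 ≈ 0.09856 and Q = 35/903 ≈ 0.03876.
Under the Kimura two-parameter model, d = −½ ln(1 − 2P − Q) − ¼ ln(1 − 2Q).
1 − 2P − Q = 0.76412, giving −½ ln(0.76412) = 0.134515.
1 − 2Q = 0.92248, giving −¼ ln(0.92248) = 0.020172.
d = 0.134515 + 0.020172 = 0.154687.
Under a molecular clock d = 2μt, so t = d/(2μ) = 0.154687 / (2 × 0.0151) = 5.12 Myr.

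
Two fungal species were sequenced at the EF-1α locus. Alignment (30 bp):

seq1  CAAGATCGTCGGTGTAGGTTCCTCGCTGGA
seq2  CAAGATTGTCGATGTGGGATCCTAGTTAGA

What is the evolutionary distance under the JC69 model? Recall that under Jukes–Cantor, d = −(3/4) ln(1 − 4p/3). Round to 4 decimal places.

The sequences differ at 7 of 30 sites (7, 12, 16, 19, 24, 26, 28), so p = 7/30 ≈ 0.233333.
d = −(3/4) ln(1 − 4p/3) = −0.75 ln(1 − 0.311111) = −0.75 ln(0.688889)
  = −0.75 × (-0.372675) = 0.279506 substitutions/site.

0.2795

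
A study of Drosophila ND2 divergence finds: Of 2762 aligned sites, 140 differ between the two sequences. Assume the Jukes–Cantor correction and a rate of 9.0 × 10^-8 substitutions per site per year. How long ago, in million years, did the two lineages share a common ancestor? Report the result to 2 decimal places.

0.29

p = 140/2762 ≈ 0.050688.
d = −(3/4) ln(1 − 4p/3) = −0.75 ln(1 − 0.067584) = −0.75 ln(0.932416)
  = −0.75 × (-0.069976) = 0.052482 substitutions/site.
Under a molecular clock d = 2μt, so t = d/(2μ) = 0.052482 / (2 × 9.0 × 10^-8) = 0.29 million years.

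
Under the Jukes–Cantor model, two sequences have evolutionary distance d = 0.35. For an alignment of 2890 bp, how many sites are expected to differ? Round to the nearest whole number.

Invert JC69: p = (3/4)(1 − e^(−4d/3)) = 0.75 × (1 − e^(-0.466667)) = 0.75 × (1 − 0.627089) = 0.279683.
Expected differing sites = pL ≈ 0.279683 × 2890 = 808.28387 ≈ 808.

808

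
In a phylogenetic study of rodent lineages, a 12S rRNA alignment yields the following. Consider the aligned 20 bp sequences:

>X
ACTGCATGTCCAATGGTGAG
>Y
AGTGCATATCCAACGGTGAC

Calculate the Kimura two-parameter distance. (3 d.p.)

0.234

Of 20 sites, 2 differences are transitions and 2 are transversions, so P = 2/20 = 0.1 and Q = 2/20 = 0.1.
Under the Kimura two-parameter model, d = −½ ln(1 − 2P − Q) − ¼ ln(1 − 2Q).
1 − 2P − Q = 0.7, giving −½ ln(0.7) = 0.178337.
1 − 2Q = 0.8, giving −¼ ln(0.8) = 0.055786.
d = 0.178337 + 0.055786 = 0.234123.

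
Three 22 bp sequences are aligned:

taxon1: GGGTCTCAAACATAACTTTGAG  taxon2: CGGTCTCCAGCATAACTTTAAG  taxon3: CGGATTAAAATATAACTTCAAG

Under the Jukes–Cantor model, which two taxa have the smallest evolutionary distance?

taxon1–taxon2: 4/22 differ, p = 0.182, d = 0.208.
taxon1–taxon3: 7/22 differ, p = 0.318, d = 0.414.
taxon2–taxon3: 7/22 differ, p = 0.318, d = 0.414.
The smallest distance is between taxon1 and taxon2.

taxon1 and taxon2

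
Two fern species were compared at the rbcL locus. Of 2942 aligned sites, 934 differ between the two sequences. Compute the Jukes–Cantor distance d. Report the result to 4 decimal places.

0.4128

p = 934/2942 ≈ 0.317471.
d = −(3/4) ln(1 − 4p/3) = −0.75 ln(1 − 0.423295) = −0.75 ln(0.576705)
  = −0.75 × (-0.550424) = 0.412818 substitutions/site.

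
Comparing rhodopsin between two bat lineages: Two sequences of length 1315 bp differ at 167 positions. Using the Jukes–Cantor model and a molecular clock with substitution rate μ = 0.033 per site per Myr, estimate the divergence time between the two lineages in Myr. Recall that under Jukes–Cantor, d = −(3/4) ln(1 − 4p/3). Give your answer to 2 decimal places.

p = 167/1315 ≈ 0.126996.
d = −(3/4) ln(1 − 4p/3) = −0.75 ln(1 − 0.169328) = −0.75 ln(0.830672)
  = −0.75 × (-0.185520) = 0.139140 substitutions/site.
Under a molecular clock d = 2μt, so t = d/(2μ) = 0.139140 / (2 × 0.033) = 2.11 Myr.

2.11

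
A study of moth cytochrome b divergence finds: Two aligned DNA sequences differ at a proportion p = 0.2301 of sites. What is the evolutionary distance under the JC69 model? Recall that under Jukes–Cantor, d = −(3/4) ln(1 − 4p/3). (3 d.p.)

d = −(3/4) ln(1 − 4p/3) = −0.75 ln(1 − 0.3068) = −0.75 ln(0.6932)
  = −0.75 × (-0.366437) = 0.274828 substitutions/site.

0.275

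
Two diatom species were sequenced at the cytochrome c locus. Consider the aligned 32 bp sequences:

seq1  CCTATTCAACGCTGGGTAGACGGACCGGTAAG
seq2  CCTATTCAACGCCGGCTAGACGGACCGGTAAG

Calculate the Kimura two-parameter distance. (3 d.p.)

0.065

Of 32 sites, 1 differences are transitions and 1 are transversions, so P = 1/32 = 0.03125 and Q = 1/32 = 0.03125.
Under the Kimura two-parameter model, d = −½ ln(1 − 2P − Q) − ¼ ln(1 − 2Q).
1 − 2P − Q = 0.90625, giving −½ ln(0.90625) = 0.049220.
1 − 2Q = 0.9375, giving −¼ ln(0.9375) = 0.016135.
d = 0.049220 + 0.016135 = 0.065355.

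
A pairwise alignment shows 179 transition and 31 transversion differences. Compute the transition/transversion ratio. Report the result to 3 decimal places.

5.774

R = 179/31 = 5.774193… ≈ 5.774 (to 3 d.p.).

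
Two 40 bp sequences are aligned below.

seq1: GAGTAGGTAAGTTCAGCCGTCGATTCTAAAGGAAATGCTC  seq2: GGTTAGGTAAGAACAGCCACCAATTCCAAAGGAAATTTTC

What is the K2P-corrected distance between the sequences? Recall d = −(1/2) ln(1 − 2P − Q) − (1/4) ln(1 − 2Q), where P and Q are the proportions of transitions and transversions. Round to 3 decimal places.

0.311

Of 40 sites, 6 differences are transitions and 4 are transversions, so P = 6/40 = 0.15 and Q = 4/40 = 0.1.
Under the Kimura two-parameter model, d = −½ ln(1 − 2P − Q) − ¼ ln(1 − 2Q).
1 − 2P − Q = 0.6, giving −½ ln(0.6) = 0.255413.
1 − 2Q = 0.8, giving −¼ ln(0.8) = 0.055786.
d = 0.255413 + 0.055786 = 0.311199.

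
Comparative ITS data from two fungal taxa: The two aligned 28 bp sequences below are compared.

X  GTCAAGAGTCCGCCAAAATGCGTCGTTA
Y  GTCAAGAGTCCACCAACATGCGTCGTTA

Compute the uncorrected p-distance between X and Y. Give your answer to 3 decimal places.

0.071

The sequences differ at 2 of 28 positions (sites 12, 17).
p = 2/28 = 0.071428… ≈ 0.071 (to 3 d.p.).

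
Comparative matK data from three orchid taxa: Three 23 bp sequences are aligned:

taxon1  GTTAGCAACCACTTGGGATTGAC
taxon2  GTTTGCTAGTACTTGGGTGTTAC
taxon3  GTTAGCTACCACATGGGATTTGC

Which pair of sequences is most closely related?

taxon1 and taxon3

taxon1–taxon2: 7/23 differ, p = 0.304, d = 0.390.
taxon1–taxon3: 4/23 differ, p = 0.174, d = 0.198.
taxon2–taxon3: 7/23 differ, p = 0.304, d = 0.390.
The smallest distance is between taxon1 and taxon3.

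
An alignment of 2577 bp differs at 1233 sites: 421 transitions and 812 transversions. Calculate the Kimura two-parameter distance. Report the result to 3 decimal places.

0.762

P = 421/2577 ≈ 0.163368 and Q = 812/2577 ≈ 0.315095.
Under the Kimura two-parameter model, d = −½ ln(1 − 2P − Q) − ¼ ln(1 − 2Q).
1 − 2P − Q = 0.358169, giving −½ ln(0.358169) = 0.513375.
1 − 2Q = 0.36981, giving −¼ ln(0.36981) = 0.248691.
d = 0.513375 + 0.248691 = 0.762066.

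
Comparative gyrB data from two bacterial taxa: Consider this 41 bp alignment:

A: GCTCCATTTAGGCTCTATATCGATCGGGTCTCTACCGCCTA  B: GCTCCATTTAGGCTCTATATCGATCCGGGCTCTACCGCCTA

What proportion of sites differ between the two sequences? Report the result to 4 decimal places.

The sequences differ at 2 of 41 positions (sites 26, 29).
p = 2/41 = 0.048780… ≈ 0.0488 (to 4 d.p.).

0.0488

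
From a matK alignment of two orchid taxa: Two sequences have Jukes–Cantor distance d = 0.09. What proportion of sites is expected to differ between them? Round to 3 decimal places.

0.085

p = (3/4)(1 − e^(−4d/3)) = 0.75 × (1 − e^(-0.12)) = 0.75 × (1 − 0.886920) = 0.084810.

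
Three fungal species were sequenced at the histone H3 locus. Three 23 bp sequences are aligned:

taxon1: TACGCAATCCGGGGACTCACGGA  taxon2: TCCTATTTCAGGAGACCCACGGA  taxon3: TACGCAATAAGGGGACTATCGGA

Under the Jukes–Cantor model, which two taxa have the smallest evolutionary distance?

taxon1–taxon2: 8/23 differ, p = 0.348, d = 0.467.
taxon1–taxon3: 4/23 differ, p = 0.174, d = 0.198.
taxon2–taxon3: 10/23 differ, p = 0.435, d = 0.650.
The smallest distance is between taxon1 and taxon3.

taxon1 and taxon3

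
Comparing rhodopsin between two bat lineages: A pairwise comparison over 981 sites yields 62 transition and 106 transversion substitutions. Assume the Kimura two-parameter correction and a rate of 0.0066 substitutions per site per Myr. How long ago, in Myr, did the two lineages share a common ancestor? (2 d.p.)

P = 62/981 ≈ 0.063201 and Q = 106/981 ≈ 0.108053.
Under the Kimura two-parameter model, d = −½ ln(1 − 2P − Q) − ¼ ln(1 − 2Q).
1 − 2P − Q = 0.765545, giving −½ ln(0.765545) = 0.133584.
1 − 2Q = 0.783894, giving −¼ ln(0.783894) = 0.060870.
d = 0.133584 + 0.060870 = 0.194454.
Under a molecular clock d = 2μt, so t = d/(2μ) = 0.194454 / (2 × 0.0066) = 14.73 Myr.

14.73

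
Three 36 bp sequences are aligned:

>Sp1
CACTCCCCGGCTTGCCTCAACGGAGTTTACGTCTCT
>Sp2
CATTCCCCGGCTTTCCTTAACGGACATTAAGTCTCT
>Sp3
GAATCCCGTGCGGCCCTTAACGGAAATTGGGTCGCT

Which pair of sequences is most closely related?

Sp1 and Sp2

Sp1–Sp2: 6/36 differ, p = 0.167, d = 0.188.
Sp1–Sp3: 13/36 differ, p = 0.361, d = 0.493.
Sp2–Sp3: 11/36 differ, p = 0.306, d = 0.392.
The smallest distance is between Sp1 and Sp2.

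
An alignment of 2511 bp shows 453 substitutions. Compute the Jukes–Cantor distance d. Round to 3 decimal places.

p = 453/2511 ≈ 0.180406.
d = −(3/4) ln(1 − 4p/3) = −0.75 ln(1 − 0.240541) = −0.75 ln(0.759459)
  = −0.75 × (-0.275149) = 0.206362 substitutions/site.

0.206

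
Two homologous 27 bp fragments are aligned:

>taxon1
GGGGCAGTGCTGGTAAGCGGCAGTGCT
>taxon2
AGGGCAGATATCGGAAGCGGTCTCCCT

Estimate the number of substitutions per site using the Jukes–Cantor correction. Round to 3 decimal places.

The sequences differ at 11 of 27 sites, so p = 11/27 ≈ 0.407407.
d = −(3/4) ln(1 − 4p/3) = −0.75 ln(1 − 0.543209) = −0.75 ln(0.456791)
  = −0.75 × (-0.783529) = 0.587647 substitutions/site.

0.588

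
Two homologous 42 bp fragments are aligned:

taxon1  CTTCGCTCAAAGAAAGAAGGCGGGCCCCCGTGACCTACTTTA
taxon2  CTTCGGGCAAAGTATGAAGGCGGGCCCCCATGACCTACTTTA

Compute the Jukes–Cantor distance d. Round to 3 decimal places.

0.130

The sequences differ at 5 of 42 sites (6, 7, 13, 15, 30), so p = 5/42 ≈ 0.119048.
d = −(3/4) ln(1 − 4p/3) = −0.75 ln(1 − 0.158731) = −0.75 ln(0.841269)
  = −0.75 × (-0.172844) = 0.129633 substitutions/site.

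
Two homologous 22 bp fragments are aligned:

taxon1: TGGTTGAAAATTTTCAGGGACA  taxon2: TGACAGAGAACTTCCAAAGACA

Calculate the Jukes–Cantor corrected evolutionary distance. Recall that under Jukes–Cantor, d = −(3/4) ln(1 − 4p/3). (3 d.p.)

0.497

The sequences differ at 8 of 22 sites (3, 4, 5, 8, 11, 14, 17, 18), so p = 8/22 ≈ 0.363636.
d = −(3/4) ln(1 − 4p/3) = −0.75 ln(1 − 0.484848) = −0.75 ln(0.515152)
  = −0.75 × (-0.663293) = 0.497470 substitutions/site.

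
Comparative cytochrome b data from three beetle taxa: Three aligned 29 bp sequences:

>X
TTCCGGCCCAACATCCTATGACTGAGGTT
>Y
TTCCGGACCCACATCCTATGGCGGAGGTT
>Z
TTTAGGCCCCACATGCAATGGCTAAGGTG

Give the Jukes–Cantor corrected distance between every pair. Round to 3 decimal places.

d(X,Y) = 0.152, d(X,Z) = 0.344, d(Y,Z) = 0.344

X–Y: 4/29 sites differ → p ≈ 0.137931, d = −0.75 ln(1 − 0.183908) = 0.152421 ≈ 0.152.
X–Z: 8/29 sites differ → p ≈ 0.275862, d = −0.75 ln(1 − 0.367816) = 0.343931 ≈ 0.344.
Y–Z: 8/29 sites differ → p ≈ 0.275862, d = −0.75 ln(1 − 0.367816) = 0.343931 ≈ 0.344.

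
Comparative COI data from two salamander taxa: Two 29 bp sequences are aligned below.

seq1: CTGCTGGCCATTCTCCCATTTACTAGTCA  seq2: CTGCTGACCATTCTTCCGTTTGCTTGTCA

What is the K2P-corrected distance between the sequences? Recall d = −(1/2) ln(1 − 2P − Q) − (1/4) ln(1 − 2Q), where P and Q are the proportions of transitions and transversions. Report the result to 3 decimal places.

Of 29 sites, 4 differences are transitions and 1 are transversions, so P = 4/29 ≈ 0.137931 and Q = 1/29 ≈ 0.034483.
Under the Kimura two-parameter model, d = −½ ln(1 − 2P − Q) − ¼ ln(1 − 2Q).
1 − 2P − Q = 0.689655, giving −½ ln(0.689655) = 0.185782.
1 − 2Q = 0.931034, giving −¼ ln(0.931034) = 0.017865.
d = 0.185782 + 0.017865 = 0.203647.

0.204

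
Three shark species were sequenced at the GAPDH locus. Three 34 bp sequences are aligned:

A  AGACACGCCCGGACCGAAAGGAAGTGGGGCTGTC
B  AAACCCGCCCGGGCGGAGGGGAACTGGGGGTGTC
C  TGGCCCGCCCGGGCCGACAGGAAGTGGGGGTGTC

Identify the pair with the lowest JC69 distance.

A and C

A–B: 8/34 differ, p = 0.235, d = 0.282.
A–C: 6/34 differ, p = 0.176, d = 0.201.
B–C: 7/34 differ, p = 0.206, d = 0.241.
The smallest distance is between A and C.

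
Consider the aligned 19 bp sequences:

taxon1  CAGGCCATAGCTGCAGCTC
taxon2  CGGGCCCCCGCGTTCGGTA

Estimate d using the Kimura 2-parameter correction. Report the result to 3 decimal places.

Of 19 sites, 3 differences are transitions and 7 are transversions, so P = 3/19 ≈ 0.157895 and Q = 7/19 ≈ 0.368421.
Under the Kimura two-parameter model, d = −½ ln(1 − 2P − Q) − ¼ ln(1 − 2Q).
1 − 2P − Q = 0.315789, giving −½ ln(0.315789) = 0.576341.
1 − 2Q = 0.263158, giving −¼ ln(0.263158) = 0.333750.
d = 0.576341 + 0.333750 = 0.910091.

0.910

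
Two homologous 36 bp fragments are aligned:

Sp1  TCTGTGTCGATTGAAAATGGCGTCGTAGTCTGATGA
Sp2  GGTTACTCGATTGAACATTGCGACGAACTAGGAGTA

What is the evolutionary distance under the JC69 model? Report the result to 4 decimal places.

The sequences differ at 14 of 36 sites, so p = 14/36 ≈ 0.388889.
d = −(3/4) ln(1 − 4p/3) = −0.75 ln(1 − 0.518519) = −0.75 ln(0.481481)
  = −0.75 × (-0.730889) = 0.548167 substitutions/site.

0.5482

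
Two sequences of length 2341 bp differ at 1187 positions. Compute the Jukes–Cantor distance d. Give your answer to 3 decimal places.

0.845

p = 1187/2341 ≈ 0.507048.
d = −(3/4) ln(1 − 4p/3) = −0.75 ln(1 − 0.676064) = −0.75 ln(0.323936)
  = −0.75 × (-1.127209) = 0.845407 substitutions/site.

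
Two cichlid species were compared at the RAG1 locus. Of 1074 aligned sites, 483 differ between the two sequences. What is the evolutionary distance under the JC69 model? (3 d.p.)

p = 483/1074 ≈ 0.449721.
d = −(3/4) ln(1 − 4p/3) = −0.75 ln(1 − 0.599628) = −0.75 ln(0.400372)
  = −0.75 × (-0.915361) = 0.686521 substitutions/site.

0.687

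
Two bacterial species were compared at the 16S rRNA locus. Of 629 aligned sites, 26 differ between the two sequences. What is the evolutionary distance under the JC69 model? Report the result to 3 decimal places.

0.043

p = 26/629 ≈ 0.041335.
d = −(3/4) ln(1 − 4p/3) = −0.75 ln(1 − 0.055113) = −0.75 ln(0.944887)
  = −0.75 × (-0.056690) = 0.042518 substitutions/site.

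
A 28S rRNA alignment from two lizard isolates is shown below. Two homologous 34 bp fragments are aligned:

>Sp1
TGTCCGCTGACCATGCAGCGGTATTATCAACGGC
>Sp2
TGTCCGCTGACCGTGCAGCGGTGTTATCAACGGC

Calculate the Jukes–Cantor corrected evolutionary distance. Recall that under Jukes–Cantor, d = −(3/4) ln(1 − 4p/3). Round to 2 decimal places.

The sequences differ at 2 of 34 sites (13, 23), so p = 2/34 ≈ 0.058824.
d = −(3/4) ln(1 − 4p/3) = −0.75 ln(1 − 0.078432) = −0.75 ln(0.921568)
  = −0.75 × (-0.081679) = 0.061259 substitutions/site.

0.06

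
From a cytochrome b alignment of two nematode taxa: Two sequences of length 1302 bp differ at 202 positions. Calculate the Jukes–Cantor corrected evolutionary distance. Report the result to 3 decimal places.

0.174

p = 202/1302 ≈ 0.155146.
d = −(3/4) ln(1 − 4p/3) = −0.75 ln(1 − 0.206861) = −0.75 ln(0.793139)
  = −0.75 × (-0.231757) = 0.173818 substitutions/site.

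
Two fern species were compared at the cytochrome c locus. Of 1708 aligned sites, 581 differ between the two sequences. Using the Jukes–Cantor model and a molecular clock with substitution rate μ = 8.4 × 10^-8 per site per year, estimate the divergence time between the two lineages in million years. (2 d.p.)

p = 581/1708 ≈ 0.340164.
d = −(3/4) ln(1 − 4p/3) = −0.75 ln(1 − 0.453552) = −0.75 ln(0.546448)
  = −0.75 × (-0.604316) = 0.453237 substitutions/site.
Under a molecular clock d = 2μt, so t = d/(2μ) = 0.453237 / (2 × 8.4 × 10^-8) = 2.70 million years.

2.70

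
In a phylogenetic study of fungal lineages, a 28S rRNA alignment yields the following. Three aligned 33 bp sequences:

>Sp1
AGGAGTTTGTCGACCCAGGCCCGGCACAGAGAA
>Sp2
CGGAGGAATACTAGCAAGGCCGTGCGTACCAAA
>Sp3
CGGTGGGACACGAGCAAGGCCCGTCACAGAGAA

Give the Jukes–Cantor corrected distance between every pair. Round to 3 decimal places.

d(Sp1,Sp2) = 0.780, d(Sp1,Sp3) = 0.388, d(Sp2,Sp3) = 0.497

Sp1–Sp2: 16/33 sites differ → p ≈ 0.484848, d = −0.75 ln(1 − 0.646464) = 0.779827 ≈ 0.780.
Sp1–Sp3: 10/33 sites differ → p ≈ 0.30303, d = −0.75 ln(1 − 0.40404) = 0.388186 ≈ 0.388.
Sp2–Sp3: 12/33 sites differ → p ≈ 0.363636, d = −0.75 ln(1 − 0.484848) = 0.497470 ≈ 0.497.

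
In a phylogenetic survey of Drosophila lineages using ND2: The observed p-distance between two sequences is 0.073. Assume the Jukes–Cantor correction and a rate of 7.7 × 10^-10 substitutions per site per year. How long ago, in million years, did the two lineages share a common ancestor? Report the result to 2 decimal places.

49.87

d = −(3/4) ln(1 − 4p/3) = −0.75 ln(1 − 0.097333) = −0.75 ln(0.902667)
  = −0.75 × (-0.102402) = 0.076802 substitutions/site.
Under a molecular clock d = 2μt, so t = d/(2μ) = 0.076802 / (2 × 7.7 × 10^-10) = 49.87 million years.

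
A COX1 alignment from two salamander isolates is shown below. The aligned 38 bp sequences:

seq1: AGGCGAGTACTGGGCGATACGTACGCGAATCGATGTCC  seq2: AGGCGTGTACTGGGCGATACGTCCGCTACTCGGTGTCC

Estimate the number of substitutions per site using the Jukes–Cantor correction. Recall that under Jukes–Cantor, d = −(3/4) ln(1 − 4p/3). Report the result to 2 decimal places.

The sequences differ at 5 of 38 sites (6, 23, 27, 29, 33), so p = 5/38 ≈ 0.131579.
d = −(3/4) ln(1 − 4p/3) = −0.75 ln(1 − 0.175439) = −0.75 ln(0.824561)
  = −0.75 × (-0.192904) = 0.144678 substitutions/site.

0.14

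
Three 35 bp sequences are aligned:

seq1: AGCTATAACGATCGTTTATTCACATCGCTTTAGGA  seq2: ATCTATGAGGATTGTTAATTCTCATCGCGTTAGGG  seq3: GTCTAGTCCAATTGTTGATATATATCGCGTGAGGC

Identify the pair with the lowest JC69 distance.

seq1–seq2: 8/35 differ, p = 0.229, d = 0.273.
seq1–seq3: 14/35 differ, p = 0.400, d = 0.572.
seq2–seq3: 13/35 differ, p = 0.371, d = 0.513.
The smallest distance is between seq1 and seq2.

seq1 and seq2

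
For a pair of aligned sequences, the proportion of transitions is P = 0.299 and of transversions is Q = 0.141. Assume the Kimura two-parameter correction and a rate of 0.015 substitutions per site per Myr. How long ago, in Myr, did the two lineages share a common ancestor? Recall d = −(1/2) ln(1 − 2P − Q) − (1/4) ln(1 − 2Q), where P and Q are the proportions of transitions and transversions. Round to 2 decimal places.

25.15

Under the Kimura two-parameter model, d = −½ ln(1 − 2P − Q) − ¼ ln(1 − 2Q).
1 − 2P − Q = 0.261, giving −½ ln(0.261) = 0.671617.
1 − 2Q = 0.718, giving −¼ ln(0.718) = 0.082821.
d = 0.671617 + 0.082821 = 0.754438.
Under a molecular clock d = 2μt, so t = d/(2μ) = 0.754438 / (2 × 0.015) = 25.15 Myr.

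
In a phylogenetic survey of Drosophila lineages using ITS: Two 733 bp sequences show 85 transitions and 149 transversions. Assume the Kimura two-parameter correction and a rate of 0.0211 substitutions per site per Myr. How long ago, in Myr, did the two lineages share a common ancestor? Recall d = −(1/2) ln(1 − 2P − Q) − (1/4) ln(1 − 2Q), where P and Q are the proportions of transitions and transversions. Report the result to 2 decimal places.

9.86

P = 85/733 ≈ 0.115962 and Q = 149/733 ≈ 0.203274.
Under the Kimura two-parameter model, d = −½ ln(1 − 2P − Q) − ¼ ln(1 − 2Q).
1 − 2P − Q = 0.564802, giving −½ ln(0.564802) = 0.285640.
1 − 2Q = 0.593452, giving −¼ ln(0.593452) = 0.130450.
d = 0.285640 + 0.130450 = 0.416090.
Under a molecular clock d = 2μt, so t = d/(2μ) = 0.416090 / (2 × 0.0211) = 9.86 Myr.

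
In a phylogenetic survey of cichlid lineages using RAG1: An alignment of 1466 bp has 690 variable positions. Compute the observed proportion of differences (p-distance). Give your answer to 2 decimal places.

0.47

p = 690/1466 = 0.470668… ≈ 0.47 (to 2 d.p.).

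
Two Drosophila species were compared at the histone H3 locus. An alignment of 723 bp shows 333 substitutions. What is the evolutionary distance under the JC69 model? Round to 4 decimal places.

0.7141

p = 333/723 ≈ 0.460581.
d = −(3/4) ln(1 − 4p/3) = −0.75 ln(1 − 0.614108) = −0.75 ln(0.385892)
  = −0.75 × (-0.952198) = 0.714149 substitutions/site.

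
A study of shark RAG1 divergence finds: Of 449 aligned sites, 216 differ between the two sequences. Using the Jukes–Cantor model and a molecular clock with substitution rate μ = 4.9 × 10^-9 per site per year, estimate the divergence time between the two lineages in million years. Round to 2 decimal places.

p = 216/449 ≈ 0.481069.
d = −(3/4) ln(1 − 4p/3) = −0.75 ln(1 − 0.641425) = −0.75 ln(0.358575)
  = −0.75 × (-1.025617) = 0.769213 substitutions/site.
Under a molecular clock d = 2μt, so t = d/(2μ) = 0.769213 / (2 × 4.9 × 10^-9) = 78.49 million years.

78.49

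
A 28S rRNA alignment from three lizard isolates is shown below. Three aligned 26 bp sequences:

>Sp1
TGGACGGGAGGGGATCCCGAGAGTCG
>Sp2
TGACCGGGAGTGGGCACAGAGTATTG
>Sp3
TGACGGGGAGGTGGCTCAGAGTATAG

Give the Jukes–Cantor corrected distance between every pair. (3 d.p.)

Sp1–Sp2: 10/26 sites differ → p ≈ 0.384615, d = −0.75 ln(1 − 0.51282) = 0.539341 ≈ 0.539.
Sp1–Sp3: 11/26 sites differ → p ≈ 0.423077, d = −0.75 ln(1 − 0.564103) = 0.622762 ≈ 0.623.
Sp2–Sp3: 5/26 sites differ → p ≈ 0.192308, d = −0.75 ln(1 − 0.256411) = 0.222200 ≈ 0.222.

d(Sp1,Sp2) = 0.539, d(Sp1,Sp3) = 0.623, d(Sp2,Sp3) = 0.222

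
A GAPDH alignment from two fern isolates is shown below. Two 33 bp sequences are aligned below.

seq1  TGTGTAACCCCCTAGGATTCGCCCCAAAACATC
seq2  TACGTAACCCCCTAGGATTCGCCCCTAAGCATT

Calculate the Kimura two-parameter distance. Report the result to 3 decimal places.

0.175

Of 33 sites, 4 differences are transitions and 1 are transversions, so P = 4/33 ≈ 0.121212 and Q = 1/33 ≈ 0.030303.
Under the Kimura two-parameter model, d = −½ ln(1 − 2P − Q) − ¼ ln(1 − 2Q).
1 − 2P − Q = 0.727273, giving −½ ln(0.727273) = 0.159227.
1 − 2Q = 0.939394, giving −¼ ln(0.939394) = 0.015630.
d = 0.159227 + 0.015630 = 0.174857.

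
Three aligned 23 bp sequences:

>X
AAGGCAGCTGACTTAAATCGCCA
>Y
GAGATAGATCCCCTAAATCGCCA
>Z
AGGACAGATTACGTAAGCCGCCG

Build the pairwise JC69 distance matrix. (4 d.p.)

X–Y: 7/23 sites differ → p ≈ 0.304348, d = −0.75 ln(1 − 0.405797) = 0.390401 ≈ 0.3904.
X–Z: 8/23 sites differ → p ≈ 0.347826, d = −0.75 ln(1 − 0.463768) = 0.467391 ≈ 0.4674.
Y–Z: 9/23 sites differ → p ≈ 0.391304, d = −0.75 ln(1 − 0.521739) = 0.553199 ≈ 0.5532.

d(X,Y) = 0.3904, d(X,Z) = 0.4674, d(Y,Z) = 0.5532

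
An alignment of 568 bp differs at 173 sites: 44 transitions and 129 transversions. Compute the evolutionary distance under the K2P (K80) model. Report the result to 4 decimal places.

P = 44/568 ≈ 0.077465 and Q = 129/568 ≈ 0.227113.
Under the Kimura two-parameter model, d = −½ ln(1 − 2P − Q) − ¼ ln(1 − 2Q).
1 − 2P − Q = 0.617957, giving −½ ln(0.617957) = 0.240668.
1 − 2Q = 0.545774, giving −¼ ln(0.545774) = 0.151388.
d = 0.240668 + 0.151388 = 0.392056.

0.3921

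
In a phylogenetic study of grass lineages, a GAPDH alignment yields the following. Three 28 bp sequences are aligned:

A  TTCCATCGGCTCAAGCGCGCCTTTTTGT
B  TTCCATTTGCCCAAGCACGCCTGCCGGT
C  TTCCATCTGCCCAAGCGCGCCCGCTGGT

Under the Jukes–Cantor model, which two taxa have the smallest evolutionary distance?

A–B: 8/28 differ, p = 0.286, d = 0.360.
A–C: 6/28 differ, p = 0.214, d = 0.252.
B–C: 4/28 differ, p = 0.143, d = 0.158.
The smallest distance is between B and C.

B and C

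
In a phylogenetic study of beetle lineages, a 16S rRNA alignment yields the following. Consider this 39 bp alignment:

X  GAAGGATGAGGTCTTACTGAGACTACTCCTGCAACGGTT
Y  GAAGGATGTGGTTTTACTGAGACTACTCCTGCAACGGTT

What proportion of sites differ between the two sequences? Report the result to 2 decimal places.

The sequences differ at 2 of 39 positions (sites 9, 13).
p = 2/39 = 0.051282… ≈ 0.05 (to 2 d.p.).

0.05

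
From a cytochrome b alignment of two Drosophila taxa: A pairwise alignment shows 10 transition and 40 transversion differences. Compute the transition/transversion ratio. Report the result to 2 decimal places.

0.25

R = 10/40 = 0.25.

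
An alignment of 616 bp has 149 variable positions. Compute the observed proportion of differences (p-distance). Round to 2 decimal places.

p = 149/616 = 0.241883… ≈ 0.24 (to 2 d.p.).

0.24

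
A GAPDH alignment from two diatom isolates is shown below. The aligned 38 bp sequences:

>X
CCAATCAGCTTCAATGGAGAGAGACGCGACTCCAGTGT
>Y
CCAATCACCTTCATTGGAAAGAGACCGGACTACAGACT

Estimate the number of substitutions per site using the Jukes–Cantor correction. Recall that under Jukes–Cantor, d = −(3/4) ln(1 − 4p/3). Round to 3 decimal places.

The sequences differ at 8 of 38 sites (8, 14, 19, 26, 27, 32, 36, 37), so p = 8/38 ≈ 0.210526.
d = −(3/4) ln(1 − 4p/3) = −0.75 ln(1 − 0.280701) = −0.75 ln(0.719299)
  = −0.75 × (-0.329478) = 0.247109 substitutions/site.

0.247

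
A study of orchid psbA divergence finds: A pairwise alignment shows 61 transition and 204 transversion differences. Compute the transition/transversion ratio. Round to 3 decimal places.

0.299

R = 61/204 = 0.299019… ≈ 0.299 (to 3 d.p.).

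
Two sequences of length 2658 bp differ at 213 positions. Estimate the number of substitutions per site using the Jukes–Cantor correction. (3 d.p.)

0.085

p = 213/2658 ≈ 0.080135.
d = −(3/4) ln(1 − 4p/3) = −0.75 ln(1 − 0.106847) = −0.75 ln(0.893153)
  = −0.75 × (-0.112997) = 0.084748 substitutions/site.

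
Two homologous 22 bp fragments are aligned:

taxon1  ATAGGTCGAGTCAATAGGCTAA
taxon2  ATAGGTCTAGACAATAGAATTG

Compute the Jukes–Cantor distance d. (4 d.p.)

0.3390

The sequences differ at 6 of 22 sites (8, 11, 18, 19, 21, 22), so p = 6/22 ≈ 0.272727.
d = −(3/4) ln(1 − 4p/3) = −0.75 ln(1 − 0.363636) = −0.75 ln(0.636364)
  = −0.75 × (-0.451985) = 0.338989 substitutions/site.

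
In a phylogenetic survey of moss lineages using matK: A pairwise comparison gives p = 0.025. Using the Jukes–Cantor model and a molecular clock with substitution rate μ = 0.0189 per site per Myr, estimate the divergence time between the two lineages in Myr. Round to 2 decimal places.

d = −(3/4) ln(1 − 4p/3) = −0.75 ln(1 − 0.033333) = −0.75 ln(0.966667)
  = −0.75 × (-0.033901) = 0.025426 substitutions/site.
Under a molecular clock d = 2μt, so t = d/(2μ) = 0.025426 / (2 × 0.0189) = 0.67 Myr.

0.67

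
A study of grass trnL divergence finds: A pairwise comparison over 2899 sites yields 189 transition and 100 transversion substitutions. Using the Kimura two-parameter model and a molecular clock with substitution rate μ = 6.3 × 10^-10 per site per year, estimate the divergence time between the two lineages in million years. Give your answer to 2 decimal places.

P = 189/2899 ≈ 0.065195 and Q = 100/2899 ≈ 0.034495.
Under the Kimura two-parameter model, d = −½ ln(1 − 2P − Q) − ¼ ln(1 − 2Q).
1 − 2P − Q = 0.835115, giving −½ ln(0.835115) = 0.090093.
1 − 2Q = 0.93101, giving −¼ ln(0.93101) = 0.017871.
d = 0.090093 + 0.017871 = 0.107964.
Under a molecular clock d = 2μt, so t = d/(2μ) = 0.107964 / (2 × 6.3 × 10^-10) = 85.69 million years.

85.69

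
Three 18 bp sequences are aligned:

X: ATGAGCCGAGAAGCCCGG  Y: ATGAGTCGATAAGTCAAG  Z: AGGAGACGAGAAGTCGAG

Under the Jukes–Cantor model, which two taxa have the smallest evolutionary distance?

Y and Z

X–Y: 5/18 differ, p = 0.278, d = 0.347.
X–Z: 5/18 differ, p = 0.278, d = 0.347.
Y–Z: 4/18 differ, p = 0.222, d = 0.264.
The smallest distance is between Y and Z.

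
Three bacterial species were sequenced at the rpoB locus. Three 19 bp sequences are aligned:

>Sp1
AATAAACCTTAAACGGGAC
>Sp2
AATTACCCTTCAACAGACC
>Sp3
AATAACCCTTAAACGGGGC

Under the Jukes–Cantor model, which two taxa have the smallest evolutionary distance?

Sp1 and Sp3

Sp1–Sp2: 6/19 differ, p = 0.316, d = 0.410.
Sp1–Sp3: 2/19 differ, p = 0.105, d = 0.113.
Sp2–Sp3: 5/19 differ, p = 0.263, d = 0.324.
The smallest distance is between Sp1 and Sp3.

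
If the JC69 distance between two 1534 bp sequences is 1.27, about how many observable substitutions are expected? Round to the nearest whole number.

939

Invert JC69: p = (3/4)(1 − e^(−4d/3)) = 0.75 × (1 − e^(-1.693333)) = 0.75 × (1 − 0.183906) = 0.612071.
Expected differing sites = pL ≈ 0.612071 × 1534 = 938.916914 ≈ 939.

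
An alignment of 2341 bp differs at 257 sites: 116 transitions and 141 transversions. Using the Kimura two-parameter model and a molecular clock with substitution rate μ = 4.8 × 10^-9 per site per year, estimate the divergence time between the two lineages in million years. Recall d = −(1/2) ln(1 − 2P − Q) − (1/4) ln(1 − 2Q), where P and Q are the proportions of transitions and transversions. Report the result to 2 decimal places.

12.38

P = 116/2341 ≈ 0.049551 and Q = 141/2341 ≈ 0.060231.
Under the Kimura two-parameter model, d = −½ ln(1 − 2P − Q) − ¼ ln(1 − 2Q).
1 − 2P − Q = 0.840667, giving −½ ln(0.840667) = 0.086780.
1 − 2Q = 0.879538, giving −¼ ln(0.879538) = 0.032090.
d = 0.086780 + 0.032090 = 0.118870.
Under a molecular clock d = 2μt, so t = d/(2μ) = 0.118870 / (2 × 4.8 × 10^-9) = 12.38 million years.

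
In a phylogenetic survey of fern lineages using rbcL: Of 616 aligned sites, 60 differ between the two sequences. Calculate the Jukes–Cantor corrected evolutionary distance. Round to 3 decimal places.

p = 60/616 ≈ 0.097403.
d = −(3/4) ln(1 − 4p/3) = −0.75 ln(1 − 0.129871) = −0.75 ln(0.870129)
  = −0.75 × (-0.139114) = 0.104336 substitutions/site.

0.104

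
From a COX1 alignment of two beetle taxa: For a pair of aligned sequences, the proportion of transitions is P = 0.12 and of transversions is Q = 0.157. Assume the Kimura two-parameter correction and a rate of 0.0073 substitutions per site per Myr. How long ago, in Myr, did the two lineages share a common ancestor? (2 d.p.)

23.78

Under the Kimura two-parameter model, d = −½ ln(1 − 2P − Q) − ¼ ln(1 − 2Q).
1 − 2P − Q = 0.603, giving −½ ln(0.603) = 0.252919.
1 − 2Q = 0.686, giving −¼ ln(0.686) = 0.094219.
d = 0.252919 + 0.094219 = 0.347138.
Under a molecular clock d = 2μt, so t = d/(2μ) = 0.347138 / (2 × 0.0073) = 23.78 Myr.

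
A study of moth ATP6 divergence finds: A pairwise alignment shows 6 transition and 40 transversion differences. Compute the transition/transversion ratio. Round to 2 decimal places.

R = 6/40 = 0.15.

0.15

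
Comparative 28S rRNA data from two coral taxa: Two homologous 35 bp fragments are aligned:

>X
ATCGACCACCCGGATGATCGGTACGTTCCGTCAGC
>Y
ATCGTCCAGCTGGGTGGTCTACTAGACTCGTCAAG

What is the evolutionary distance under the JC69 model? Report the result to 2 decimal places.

0.64

The sequences differ at 15 of 35 sites, so p = 15/35 ≈ 0.428571.
d = −(3/4) ln(1 − 4p/3) = −0.75 ln(1 − 0.571428) = −0.75 ln(0.428572)
  = −0.75 × (-0.847297) = 0.635473 substitutions/site.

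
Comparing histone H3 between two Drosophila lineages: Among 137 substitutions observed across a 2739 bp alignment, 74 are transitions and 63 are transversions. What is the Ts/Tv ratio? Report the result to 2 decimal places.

R = 74/63 = 1.174603… ≈ 1.17 (to 2 d.p.).

1.17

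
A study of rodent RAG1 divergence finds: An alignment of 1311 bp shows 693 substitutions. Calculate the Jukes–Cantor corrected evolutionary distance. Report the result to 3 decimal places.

p = 693/1311 ≈ 0.528604.
d = −(3/4) ln(1 − 4p/3) = −0.75 ln(1 − 0.704805) = −0.75 ln(0.295195)
  = −0.75 × (-1.220119) = 0.915089 substitutions/site.

0.915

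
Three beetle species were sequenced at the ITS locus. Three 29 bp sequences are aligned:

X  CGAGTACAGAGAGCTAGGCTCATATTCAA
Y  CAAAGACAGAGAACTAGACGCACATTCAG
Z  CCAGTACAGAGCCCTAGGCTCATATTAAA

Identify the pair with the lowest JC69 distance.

X and Z

X–Y: 8/29 differ, p = 0.276, d = 0.344.
X–Z: 4/29 differ, p = 0.138, d = 0.152.
Y–Z: 10/29 differ, p = 0.345, d = 0.462.
The smallest distance is between X and Z.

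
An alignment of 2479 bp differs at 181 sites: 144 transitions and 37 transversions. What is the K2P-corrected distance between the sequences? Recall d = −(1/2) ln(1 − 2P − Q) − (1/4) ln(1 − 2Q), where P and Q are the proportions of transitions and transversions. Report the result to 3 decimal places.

P = 144/2479 ≈ 0.058088 and Q = 37/2479 ≈ 0.014925.
Under the Kimura two-parameter model, d = −½ ln(1 − 2P − Q) − ¼ ln(1 − 2Q).
1 − 2P − Q = 0.868899, giving −½ ln(0.868899) = 0.070264.
1 − 2Q = 0.97015, giving −¼ ln(0.97015) = 0.007576.
d = 0.070264 + 0.007576 = 0.077840.

0.078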